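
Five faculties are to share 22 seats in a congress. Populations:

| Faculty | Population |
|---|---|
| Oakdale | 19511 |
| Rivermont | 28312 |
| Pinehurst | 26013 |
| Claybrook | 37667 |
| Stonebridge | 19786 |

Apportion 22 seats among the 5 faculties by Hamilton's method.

Oakdale 3, Rivermont 5, Pinehurst 5, Claybrook 6, Stonebridge 3

Standard divisor: 131289 ÷ 22 ≈ 5967.682.
Standard quotas: Oakdale 3.2694, Rivermont 4.7442, Pinehurst 4.3590, Claybrook 6.3118, Stonebridge 3.3155.
Lower quotas: Oakdale 3, Rivermont 4, Pinehurst 4, Claybrook 6, Stonebridge 3 (sum 20, leaving 2 seats).
Remainders in descending order: Rivermont 0.7442, Pinehurst 0.3590, Stonebridge 0.3155, Claybrook 0.3118, Oakdale 0.2694.
Largest remainders: Rivermont, Pinehurst receive the extra seats.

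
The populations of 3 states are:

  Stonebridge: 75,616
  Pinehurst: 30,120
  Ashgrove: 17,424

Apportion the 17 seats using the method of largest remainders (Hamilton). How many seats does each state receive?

Stonebridge=11, Pinehurst=4, Ashgrove=2

Total 123160; standard divisor 123160/17 ≈ 7244.706.
Standard quotas: Stonebridge 10.4374, Pinehurst 4.1575, Ashgrove 2.4051.
Lower quotas: Stonebridge 10, Pinehurst 4, Ashgrove 2 (sum 16, leaving 1 seat).
Remainders in descending order: Stonebridge 0.4374, Ashgrove 0.4051, Pinehurst 0.1575.
The surplus seat goes to Stonebridge.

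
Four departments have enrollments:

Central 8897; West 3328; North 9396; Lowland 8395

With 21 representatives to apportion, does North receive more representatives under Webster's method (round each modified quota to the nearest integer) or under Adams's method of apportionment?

Webster: Central 6, West 2, North 7, Lowland 6.
Adams: Central 6, West 3, North 6, Lowland 6.
North gets 7 under Webster and 6 under Adams.

Webster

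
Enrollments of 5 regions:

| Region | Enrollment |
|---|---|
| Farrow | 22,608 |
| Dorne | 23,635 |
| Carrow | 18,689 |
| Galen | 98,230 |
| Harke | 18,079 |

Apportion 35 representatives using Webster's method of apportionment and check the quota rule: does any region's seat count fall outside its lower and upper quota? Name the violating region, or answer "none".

none

Standard quotas: Farrow 4.366, Dorne 4.564, Carrow 3.609, Galen 18.969, Harke 3.491.
Webster allocation: Farrow 4, Dorne 5, Carrow 4, Galen 19, Harke 3.
Every allocation lies between the lower and upper quota.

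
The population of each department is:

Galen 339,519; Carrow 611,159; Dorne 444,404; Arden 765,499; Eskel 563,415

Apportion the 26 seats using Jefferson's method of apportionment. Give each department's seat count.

Galen 3, Carrow 6, Dorne 4, Arden 8, Eskel 5

Standard divisor 2723996/26 ≈ 104769.077; standard quotas: Galen 3.241, Carrow 5.833, Dorne 4.242, Arden 7.307, Eskel 5.378.
Rounding down gives 3, 5, 4, 7, 5 = 24 seats, so the divisor must be adjusted.
With modified divisor 94800: modified quotas Galen 3.581, Carrow 6.447, Dorne 4.688, Arden 8.075, Eskel 5.943.
Rounding down: Galen 3, Carrow 6, Dorne 4, Arden 8, Eskel 5 (total 26).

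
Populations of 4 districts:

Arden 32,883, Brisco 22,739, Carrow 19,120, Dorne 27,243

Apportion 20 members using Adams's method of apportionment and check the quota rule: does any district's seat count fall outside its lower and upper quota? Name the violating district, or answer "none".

Standard quotas: Arden 6.449, Brisco 4.459, Carrow 3.750, Dorne 5.343.
Adams allocation: Arden 6, Brisco 5, Carrow 4, Dorne 5.
Every allocation lies between the lower and upper quota.

none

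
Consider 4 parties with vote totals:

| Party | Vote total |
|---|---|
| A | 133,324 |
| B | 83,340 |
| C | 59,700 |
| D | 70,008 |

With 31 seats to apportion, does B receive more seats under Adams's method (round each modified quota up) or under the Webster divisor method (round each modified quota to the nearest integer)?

Adams: A 12, B 7, C 6, D 6.
Webster: A 12, B 8, C 5, D 6.
B gets 7 under Adams and 8 under Webster.

Webster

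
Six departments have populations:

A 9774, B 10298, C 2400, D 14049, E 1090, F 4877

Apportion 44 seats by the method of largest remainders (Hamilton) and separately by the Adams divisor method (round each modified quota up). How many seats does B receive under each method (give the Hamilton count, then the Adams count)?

11 and 10

Hamilton: A 10, B 11, C 2, D 15, E 1, F 5.
Adams: A 10, B 10, C 3, D 14, E 2, F 5.
B gets 11 under Hamilton and 10 under Adams.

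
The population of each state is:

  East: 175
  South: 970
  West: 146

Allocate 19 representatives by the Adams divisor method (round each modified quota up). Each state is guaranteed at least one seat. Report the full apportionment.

Standard divisor 1291/19 ≈ 67.947; standard quotas: East 2.576, South 14.276, West 2.149.
Rounding up gives 3, 15, 3 = 21 seats, so the divisor must be adjusted.
With modified divisor 74: modified quotas East 2.365, South 13.108, West 1.973.
Rounding up: East 3, South 14, West 2 (total 19).

East 3, South 14, West 2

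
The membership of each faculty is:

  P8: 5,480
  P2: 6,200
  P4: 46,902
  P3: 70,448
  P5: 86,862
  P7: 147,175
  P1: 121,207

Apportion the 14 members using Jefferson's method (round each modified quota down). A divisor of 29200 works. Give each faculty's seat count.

P8=0; P2=0; P4=1; P3=2; P5=2; P7=5; P1=4

With modified divisor 29200: modified quotas P8 0.188, P2 0.212, P4 1.606, P3 2.413, P5 2.975, P7 5.040, P1 4.151.
Rounding down: P8 0, P2 0, P4 1, P3 2, P5 2, P7 5, P1 4 (total 14).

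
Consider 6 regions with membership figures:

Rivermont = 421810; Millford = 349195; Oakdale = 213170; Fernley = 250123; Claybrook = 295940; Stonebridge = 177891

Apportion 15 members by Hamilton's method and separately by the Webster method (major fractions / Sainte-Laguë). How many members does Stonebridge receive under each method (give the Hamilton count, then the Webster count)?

Hamilton: Rivermont 4, Millford 3, Oakdale 2, Fernley 2, Claybrook 3, Stonebridge 1.
Webster: Rivermont 4, Millford 3, Oakdale 2, Fernley 2, Claybrook 2, Stonebridge 2.
Stonebridge gets 1 under Hamilton and 2 under Webster.

1 and 2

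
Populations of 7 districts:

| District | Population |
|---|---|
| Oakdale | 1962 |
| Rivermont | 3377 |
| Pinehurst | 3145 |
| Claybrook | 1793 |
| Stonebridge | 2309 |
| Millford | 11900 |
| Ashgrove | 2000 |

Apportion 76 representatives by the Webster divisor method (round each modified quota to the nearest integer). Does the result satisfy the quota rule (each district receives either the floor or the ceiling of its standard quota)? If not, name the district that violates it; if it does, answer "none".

Standard quotas: Oakdale 5.630, Rivermont 9.690, Pinehurst 9.024, Claybrook 5.145, Stonebridge 6.626, Millford 34.146, Ashgrove 5.739.
Webster allocation: Oakdale 6, Rivermont 10, Pinehurst 9, Claybrook 5, Stonebridge 7, Millford 33, Ashgrove 6.
Millford has quota 34.146 (lower 34, upper 35) but receives 33 — outside the quota interval.

Millford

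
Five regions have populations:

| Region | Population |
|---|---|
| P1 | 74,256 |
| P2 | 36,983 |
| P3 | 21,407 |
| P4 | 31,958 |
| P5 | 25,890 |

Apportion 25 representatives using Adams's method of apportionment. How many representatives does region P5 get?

Standard divisor 190494/25 ≈ 7619.76; standard quotas: P1 9.745, P2 4.854, P3 2.809, P4 4.194, P5 3.398.
Rounding up gives 10, 5, 3, 5, 4 = 27 seats, so the divisor must be adjusted.
With modified divisor 8400: modified quotas P1 8.840, P2 4.403, P3 2.548, P4 3.805, P5 3.082.
Rounding up: P1 9, P2 5, P3 3, P4 4, P5 4 (total 25).
P5 receives 4.

4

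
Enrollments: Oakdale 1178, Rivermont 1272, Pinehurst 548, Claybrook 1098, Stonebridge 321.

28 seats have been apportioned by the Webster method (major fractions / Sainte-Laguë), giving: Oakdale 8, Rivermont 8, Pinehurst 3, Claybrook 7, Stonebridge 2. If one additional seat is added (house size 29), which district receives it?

Priority for the next seat is population ÷ (current seats + 0.5).
Priorities: Oakdale 138.588, Rivermont 149.647, Pinehurst 156.571, Claybrook 146.400, Stonebridge 128.400.
Highest priority: Pinehurst.

Pinehurst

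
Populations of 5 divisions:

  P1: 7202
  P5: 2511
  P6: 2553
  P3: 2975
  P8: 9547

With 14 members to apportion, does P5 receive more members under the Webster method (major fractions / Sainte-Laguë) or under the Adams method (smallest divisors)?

Webster: P1 4, P5 1, P6 1, P3 2, P8 6.
Adams: P1 4, P5 2, P6 2, P3 2, P8 4.
P5 gets 1 under Webster and 2 under Adams.

Adams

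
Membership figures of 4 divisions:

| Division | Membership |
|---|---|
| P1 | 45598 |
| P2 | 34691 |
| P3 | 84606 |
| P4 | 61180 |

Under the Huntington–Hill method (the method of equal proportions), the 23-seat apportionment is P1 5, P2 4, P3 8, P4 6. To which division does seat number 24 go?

P3

Priority for the next seat is population ÷ (√(s·(s+1))).
Priorities: P1 8325.018, P2 7757.143, P3 9970.913, P4 9440.279.
Highest priority: P3.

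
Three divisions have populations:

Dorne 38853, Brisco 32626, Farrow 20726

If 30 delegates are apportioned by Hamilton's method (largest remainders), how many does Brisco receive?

10

The standard divisor is 92205/30 ≈ 3073.5.
Standard quotas: Dorne 12.6413, Brisco 10.6153, Farrow 6.7435.
Lower quotas: Dorne 12, Brisco 10, Farrow 6 (sum 28, leaving 2 seats).
Remainders in descending order: Farrow 0.7435, Dorne 0.6413, Brisco 0.6153.
The surplus seats go to Farrow, Dorne.
Brisco receives 10.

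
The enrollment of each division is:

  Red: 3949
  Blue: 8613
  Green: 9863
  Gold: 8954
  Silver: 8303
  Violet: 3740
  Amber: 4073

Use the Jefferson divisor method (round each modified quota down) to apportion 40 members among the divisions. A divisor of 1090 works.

With modified divisor 1090: modified quotas Red 3.623, Blue 7.902, Green 9.049, Gold 8.215, Silver 7.617, Violet 3.431, Amber 3.737.
Rounding down: Red 3, Blue 7, Green 9, Gold 8, Silver 7, Violet 3, Amber 3 (total 40).

Red 3, Blue 7, Green 9, Gold 8, Silver 7, Violet 3, Amber 3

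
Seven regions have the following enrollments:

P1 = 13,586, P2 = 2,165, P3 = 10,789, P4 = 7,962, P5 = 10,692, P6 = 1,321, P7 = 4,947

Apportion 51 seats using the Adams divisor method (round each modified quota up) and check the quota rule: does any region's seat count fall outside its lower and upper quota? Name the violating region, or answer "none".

none

Standard quotas: P1 13.464, P2 2.146, P3 10.692, P4 7.891, P5 10.596, P6 1.309, P7 4.903.
Adams allocation: P1 13, P2 3, P3 10, P4 8, P5 10, P6 2, P7 5.
Every allocation lies between the lower and upper quota.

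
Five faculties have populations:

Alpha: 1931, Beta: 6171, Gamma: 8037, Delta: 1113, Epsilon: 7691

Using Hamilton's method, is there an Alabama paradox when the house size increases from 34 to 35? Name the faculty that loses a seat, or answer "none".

At 34 seats: Alpha 3, Beta 8, Gamma 11, Delta 2, Epsilon 10.
At 35 seats: Alpha 3, Beta 9, Gamma 11, Delta 1, Epsilon 11.
Delta drops from 2 to 1.

Delta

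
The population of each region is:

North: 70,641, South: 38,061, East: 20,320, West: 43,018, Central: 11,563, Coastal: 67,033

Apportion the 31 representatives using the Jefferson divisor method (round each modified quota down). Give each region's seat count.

North 9, South 5, East 2, West 5, Central 1, Coastal 9

Standard divisor 250636/31 ≈ 8085.032; standard quotas: North 8.737, South 4.708, East 2.513, West 5.321, Central 1.430, Coastal 8.291.
Rounding down gives 8, 4, 2, 5, 1, 8 = 28 seats, so the divisor must be adjusted.
With modified divisor 7300: modified quotas North 9.677, South 5.214, East 2.784, West 5.893, Central 1.584, Coastal 9.183.
Rounding down: North 9, South 5, East 2, West 5, Central 1, Coastal 9 (total 31).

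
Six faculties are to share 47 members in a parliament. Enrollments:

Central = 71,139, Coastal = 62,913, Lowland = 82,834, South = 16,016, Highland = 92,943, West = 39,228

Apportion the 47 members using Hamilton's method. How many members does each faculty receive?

Total 365073; standard divisor 365073/47 ≈ 7767.511.
Standard quotas: Central 9.1585, Coastal 8.0995, Lowland 10.6642, South 2.0619, Highland 11.9656, West 5.0503.
Lower quotas: Central 9, Coastal 8, Lowland 10, South 2, Highland 11, West 5 (sum 45, leaving 2 seats).
Remainders in descending order: Highland 0.9656, Lowland 0.6642, Central 0.1585, Coastal 0.0995, South 0.0619, West 0.0503.
Largest remainders: Highland, Lowland receive the extra seats.

Central: 9; Coastal: 8; Lowland: 11; South: 2; Highland: 12; West: 5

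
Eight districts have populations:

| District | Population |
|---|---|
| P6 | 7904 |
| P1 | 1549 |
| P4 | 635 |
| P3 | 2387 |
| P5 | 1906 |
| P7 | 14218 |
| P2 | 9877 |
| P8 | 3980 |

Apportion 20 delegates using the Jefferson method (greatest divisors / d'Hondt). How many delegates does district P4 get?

Standard divisor 42456/20 ≈ 2122.8; standard quotas: P6 3.723, P1 0.730, P4 0.299, P3 1.124, P5 0.898, P7 6.698, P2 4.653, P8 1.875.
Rounding down gives 3, 0, 0, 1, 0, 6, 4, 1 = 15 seats, so the divisor must be adjusted.
With modified divisor 1800: modified quotas P6 4.391, P1 0.861, P4 0.353, P3 1.326, P5 1.059, P7 7.899, P2 5.487, P8 2.211.
Rounding down: P6 4, P1 0, P4 0, P3 1, P5 1, P7 7, P2 5, P8 2 (total 20).
P4 receives 0.

0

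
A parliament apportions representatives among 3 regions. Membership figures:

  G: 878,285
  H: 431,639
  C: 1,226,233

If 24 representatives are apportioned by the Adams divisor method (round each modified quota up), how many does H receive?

4

Standard divisor 2536157/24 ≈ 105673.208; standard quotas: G 8.311, H 4.085, C 11.604.
Rounding up gives 9, 5, 12 = 26 seats, so the divisor must be adjusted.
With modified divisor 110600: modified quotas G 7.941, H 3.903, C 11.087.
Rounding up: G 8, H 4, C 12 (total 24).
H receives 4.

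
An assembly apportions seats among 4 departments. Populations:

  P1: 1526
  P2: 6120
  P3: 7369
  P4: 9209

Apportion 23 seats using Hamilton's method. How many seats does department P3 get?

Total 24224; standard divisor 24224/23 ≈ 1053.217.
Standard quotas: P1 1.4489, P2 5.8108, P3 6.9967, P4 8.7437.
Lower quotas: P1 1, P2 5, P3 6, P4 8 (sum 20, leaving 3 seats).
Remainders in descending order: P3 0.9967, P2 0.8108, P4 0.7437, P1 0.4489.
The surplus seats go to P3, P2, P4.
P3 receives 7.

7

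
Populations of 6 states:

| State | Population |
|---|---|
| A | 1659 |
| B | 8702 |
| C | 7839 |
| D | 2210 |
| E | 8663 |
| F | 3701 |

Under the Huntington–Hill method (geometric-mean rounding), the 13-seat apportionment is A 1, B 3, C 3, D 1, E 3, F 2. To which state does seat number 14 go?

B

Priority for the next seat is population ÷ (√(s·(s+1))).
Priorities: A 1173.090, B 2512.051, C 2262.924, D 1562.706, E 2500.793, F 1510.927.
Highest priority: B.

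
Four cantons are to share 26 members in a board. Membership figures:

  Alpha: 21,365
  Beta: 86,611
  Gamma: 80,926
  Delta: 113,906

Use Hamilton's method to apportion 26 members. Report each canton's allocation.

Alpha 2, Beta 7, Gamma 7, Delta 10

The standard divisor is 302808/26 ≈ 11646.462.
Standard quotas: Alpha 1.8345, Beta 7.4367, Gamma 6.9485, Delta 9.7803.
Lower quotas: Alpha 1, Beta 7, Gamma 6, Delta 9 (sum 23, leaving 3 seats).
Remainders in descending order: Gamma 0.9485, Alpha 0.8345, Delta 0.7803, Beta 0.4367.
The surplus seats go to Gamma, Alpha, Delta.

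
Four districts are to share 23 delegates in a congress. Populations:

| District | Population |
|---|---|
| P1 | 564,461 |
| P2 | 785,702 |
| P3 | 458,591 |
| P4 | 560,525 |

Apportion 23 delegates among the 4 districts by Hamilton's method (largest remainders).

P1=6; P2=8; P3=4; P4=5

Total 2369279; standard divisor 2369279/23 ≈ 103012.13.
Standard quotas: P1 5.4796, P2 7.6273, P3 4.4518, P4 5.4413.
Lower quotas: P1 5, P2 7, P3 4, P4 5 (sum 21, leaving 2 seats).
Remainders in descending order: P2 0.6273, P1 0.4796, P3 0.4518, P4 0.4413.
The surplus seats go to P2, P1.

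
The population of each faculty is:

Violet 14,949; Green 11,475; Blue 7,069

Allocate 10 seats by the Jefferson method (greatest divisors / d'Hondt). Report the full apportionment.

Violet 5, Green 3, Blue 2

Standard divisor 33493/10 ≈ 3349.3; standard quotas: Violet 4.463, Green 3.426, Blue 2.111.
Rounding down gives 4, 3, 2 = 9 seats, so the divisor must be adjusted.
With modified divisor 2900: modified quotas Violet 5.155, Green 3.957, Blue 2.438.
Rounding down: Violet 5, Green 3, Blue 2 (total 10).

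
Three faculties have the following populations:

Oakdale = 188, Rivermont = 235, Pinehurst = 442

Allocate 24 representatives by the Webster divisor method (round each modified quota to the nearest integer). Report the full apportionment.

Standard divisor 865/24 ≈ 36.042; standard quotas: Oakdale 5.216, Rivermont 6.520, Pinehurst 12.264.
Rounding to the nearest integer gives Oakdale 5, Rivermont 7, Pinehurst 12 — total 24, matching the house size, so no adjustment is needed.

Oakdale=5, Rivermont=7, Pinehurst=12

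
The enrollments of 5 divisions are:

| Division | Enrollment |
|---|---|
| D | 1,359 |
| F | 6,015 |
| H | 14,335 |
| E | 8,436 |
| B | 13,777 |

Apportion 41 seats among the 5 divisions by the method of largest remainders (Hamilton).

D 1; F 6; H 13; E 8; B 13

The standard divisor is 43922/41 ≈ 1071.268.
Standard quotas: D 1.2686, F 5.6148, H 13.3813, E 7.8748, B 12.8605.
Lower quotas: D 1, F 5, H 13, E 7, B 12 (sum 38, leaving 3 seats).
Remainders in descending order: E 0.8748, B 0.8605, F 0.6148, H 0.3813, D 0.2686.
The surplus seats go to E, B, F.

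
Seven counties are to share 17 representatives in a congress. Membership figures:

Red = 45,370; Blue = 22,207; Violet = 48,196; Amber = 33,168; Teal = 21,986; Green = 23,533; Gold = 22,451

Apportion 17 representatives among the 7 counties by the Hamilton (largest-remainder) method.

Total 216911; standard divisor 216911/17 ≈ 12759.471.
Standard quotas: Red 3.5558, Blue 1.7404, Violet 3.7773, Amber 2.5995, Teal 1.7231, Green 1.8444, Gold 1.7596.
Lower quotas: Red 3, Blue 1, Violet 3, Amber 2, Teal 1, Green 1, Gold 1 (sum 12, leaving 5 seats).
Remainders in descending order: Green 0.8444, Violet 0.7773, Gold 0.7596, Blue 0.7404, Teal 0.7231, Amber 0.5995, Red 0.5558.
Largest remainders: Green, Violet, Gold, Blue, Teal receive the extra seats.

Red 3, Blue 2, Violet 4, Amber 2, Teal 2, Green 2, Gold 2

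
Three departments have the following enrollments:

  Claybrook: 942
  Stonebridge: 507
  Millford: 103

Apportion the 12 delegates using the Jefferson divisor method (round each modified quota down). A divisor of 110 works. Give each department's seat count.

With modified divisor 110: modified quotas Claybrook 8.564, Stonebridge 4.609, Millford 0.936.
Rounding down: Claybrook 8, Stonebridge 4, Millford 0 (total 12).

Claybrook=8, Stonebridge=4, Millford=0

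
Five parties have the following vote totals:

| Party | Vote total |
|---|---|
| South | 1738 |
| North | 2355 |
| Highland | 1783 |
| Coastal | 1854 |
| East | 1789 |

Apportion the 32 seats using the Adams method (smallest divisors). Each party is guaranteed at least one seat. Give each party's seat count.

South 6, North 8, Highland 6, Coastal 6, East 6

Standard divisor 9519/32 ≈ 297.469; standard quotas: South 5.843, North 7.917, Highland 5.994, Coastal 6.233, East 6.014.
Rounding up gives 6, 8, 6, 7, 7 = 34 seats, so the divisor must be adjusted.
With modified divisor 320: modified quotas South 5.431, North 7.359, Highland 5.572, Coastal 5.794, East 5.591.
Rounding up: South 6, North 8, Highland 6, Coastal 6, East 6 (total 32).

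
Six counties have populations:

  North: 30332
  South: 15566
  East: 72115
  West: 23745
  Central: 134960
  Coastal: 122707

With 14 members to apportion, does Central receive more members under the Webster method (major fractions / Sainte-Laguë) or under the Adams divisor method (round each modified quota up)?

Webster: North 1, South 1, East 2, West 1, Central 5, Coastal 4.
Adams: North 1, South 1, East 3, West 1, Central 4, Coastal 4.
Central gets 5 under Webster and 4 under Adams.

Webster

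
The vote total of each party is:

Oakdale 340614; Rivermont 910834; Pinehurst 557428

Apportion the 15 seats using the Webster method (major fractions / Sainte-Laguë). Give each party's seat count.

Oakdale 3; Rivermont 7; Pinehurst 5

Standard divisor 1808876/15 ≈ 120591.733; standard quotas: Oakdale 2.825, Rivermont 7.553, Pinehurst 4.622.
Rounding to the nearest integer gives 3, 8, 5 = 16 seats, so the divisor must be adjusted.
With modified divisor 122700: modified quotas Oakdale 2.776, Rivermont 7.423, Pinehurst 4.543.
Rounding to the nearest integer: Oakdale 3, Rivermont 7, Pinehurst 5 (total 15).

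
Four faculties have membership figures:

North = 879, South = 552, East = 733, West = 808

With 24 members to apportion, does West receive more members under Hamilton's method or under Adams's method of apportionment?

Hamilton: North 7, South 4, East 6, West 7.
Adams: North 7, South 5, East 6, West 6.
West gets 7 under Hamilton and 6 under Adams.

Hamilton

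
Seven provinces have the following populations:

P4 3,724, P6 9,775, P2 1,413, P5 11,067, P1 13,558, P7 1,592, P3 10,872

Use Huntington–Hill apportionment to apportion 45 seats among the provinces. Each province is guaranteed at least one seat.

With divisor 1149: modified quotas P4 3.241, P6 8.507, P2 1.230, P5 9.632, P1 11.800, P7 1.386, P3 9.462.
Geometric-mean thresholds: P4 √(3·4)=3.464, P6 √(8·9)=8.485, P2 √(1·2)=1.414, P5 √(9·10)=9.487, P1 √(11·12)=11.489, P7 √(1·2)=1.414, P3 √(9·10)=9.487.
Each quota rounded against its threshold gives P4 3, P6 9, P2 1, P5 10, P1 12, P7 1, P3 9 (total 45).

P4: 3, P6: 9, P2: 1, P5: 10, P1: 12, P7: 1, P3: 9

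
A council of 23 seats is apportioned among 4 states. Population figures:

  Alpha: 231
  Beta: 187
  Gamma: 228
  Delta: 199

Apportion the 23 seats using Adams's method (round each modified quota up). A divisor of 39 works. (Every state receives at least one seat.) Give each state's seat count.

Alpha 6; Beta 5; Gamma 6; Delta 6

With modified divisor 39: modified quotas Alpha 5.923, Beta 4.795, Gamma 5.846, Delta 5.103.
Rounding up: Alpha 6, Beta 5, Gamma 6, Delta 6 (total 23).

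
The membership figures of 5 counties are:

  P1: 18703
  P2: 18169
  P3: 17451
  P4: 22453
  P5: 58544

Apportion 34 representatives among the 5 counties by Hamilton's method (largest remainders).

The standard divisor is 135320/34 = 3980.
Standard quotas: P1 4.6992, P2 4.5651, P3 4.3847, P4 5.6415, P5 14.7095.
Lower quotas: P1 4, P2 4, P3 4, P4 5, P5 14 (sum 31, leaving 3 seats).
Remainders in descending order: P5 0.7095, P1 0.6992, P4 0.6415, P2 0.5651, P3 0.3847.
Largest remainders: P5, P1, P4 receive the extra seats.

P1: 5, P2: 4, P3: 4, P4: 6, P5: 15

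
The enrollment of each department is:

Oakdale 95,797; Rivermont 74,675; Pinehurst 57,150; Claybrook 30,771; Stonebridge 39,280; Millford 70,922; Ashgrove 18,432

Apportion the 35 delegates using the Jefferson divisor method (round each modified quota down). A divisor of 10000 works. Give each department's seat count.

Oakdale=9, Rivermont=7, Pinehurst=5, Claybrook=3, Stonebridge=3, Millford=7, Ashgrove=1

With modified divisor 10000: modified quotas Oakdale 9.580, Rivermont 7.468, Pinehurst 5.715, Claybrook 3.077, Stonebridge 3.928, Millford 7.092, Ashgrove 1.843.
Rounding down: Oakdale 9, Rivermont 7, Pinehurst 5, Claybrook 3, Stonebridge 3, Millford 7, Ashgrove 1 (total 35).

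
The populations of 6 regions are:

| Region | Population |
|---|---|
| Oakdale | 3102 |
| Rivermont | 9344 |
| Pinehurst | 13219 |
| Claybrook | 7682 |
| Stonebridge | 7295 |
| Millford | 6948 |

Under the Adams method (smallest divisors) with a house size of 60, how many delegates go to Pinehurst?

16

Standard divisor 47590/60 ≈ 793.167; standard quotas: Oakdale 3.911, Rivermont 11.781, Pinehurst 16.666, Claybrook 9.685, Stonebridge 9.197, Millford 8.760.
Rounding up gives 4, 12, 17, 10, 10, 9 = 62 seats, so the divisor must be adjusted.
With modified divisor 840: modified quotas Oakdale 3.693, Rivermont 11.124, Pinehurst 15.737, Claybrook 9.145, Stonebridge 8.685, Millford 8.271.
Rounding up: Oakdale 4, Rivermont 12, Pinehurst 16, Claybrook 10, Stonebridge 9, Millford 9 (total 60).
Pinehurst receives 16.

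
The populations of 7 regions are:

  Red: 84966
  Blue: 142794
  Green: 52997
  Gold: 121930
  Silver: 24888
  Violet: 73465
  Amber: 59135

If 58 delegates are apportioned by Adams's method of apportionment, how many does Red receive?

Standard divisor 560175/58 ≈ 9658.19; standard quotas: Red 8.797, Blue 14.785, Green 5.487, Gold 12.625, Silver 2.577, Violet 7.606, Amber 6.123.
Rounding up gives 9, 15, 6, 13, 3, 8, 7 = 61 seats, so the divisor must be adjusted.
With modified divisor 10300: modified quotas Red 8.249, Blue 13.863, Green 5.145, Gold 11.838, Silver 2.416, Violet 7.133, Amber 5.741.
Rounding up: Red 9, Blue 14, Green 6, Gold 12, Silver 3, Violet 8, Amber 6 (total 58).
Red receives 9.

9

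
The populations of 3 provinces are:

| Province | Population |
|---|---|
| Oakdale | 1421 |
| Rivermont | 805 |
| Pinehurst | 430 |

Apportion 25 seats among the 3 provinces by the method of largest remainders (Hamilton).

Standard divisor: 2656 ÷ 25 ≈ 106.24.
Standard quotas: Oakdale 13.375, Rivermont 7.577, Pinehurst 4.047.
Lower quotas: Oakdale 13, Rivermont 7, Pinehurst 4 (sum 24, leaving 1 seat).
Remainders in descending order: Rivermont 0.577, Oakdale 0.375, Pinehurst 0.047.
The surplus seat goes to Rivermont.

Oakdale 13, Rivermont 8, Pinehurst 4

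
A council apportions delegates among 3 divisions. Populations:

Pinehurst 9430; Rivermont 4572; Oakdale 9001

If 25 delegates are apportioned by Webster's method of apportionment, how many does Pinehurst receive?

10

Standard divisor 23003/25 ≈ 920.12; standard quotas: Pinehurst 10.249, Rivermont 4.969, Oakdale 9.782.
Rounding to the nearest integer gives Pinehurst 10, Rivermont 5, Oakdale 10 — total 25, matching the house size, so no adjustment is needed.
Pinehurst receives 10.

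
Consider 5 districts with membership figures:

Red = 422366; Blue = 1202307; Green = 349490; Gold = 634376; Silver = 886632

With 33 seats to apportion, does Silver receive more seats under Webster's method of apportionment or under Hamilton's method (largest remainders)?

Hamilton

Webster: Red 4, Blue 12, Green 3, Gold 6, Silver 8.
Hamilton: Red 4, Blue 11, Green 3, Gold 6, Silver 9.
Silver gets 8 under Webster and 9 under Hamilton.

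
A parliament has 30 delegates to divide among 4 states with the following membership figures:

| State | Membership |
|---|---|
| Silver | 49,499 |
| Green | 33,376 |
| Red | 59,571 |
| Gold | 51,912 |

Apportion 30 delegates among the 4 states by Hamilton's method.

Total 194358; standard divisor 194358/30 ≈ 6478.6.
Standard quotas: Silver 7.6404, Green 5.1517, Red 9.1950, Gold 8.0128.
Lower quotas: Silver 7, Green 5, Red 9, Gold 8 (sum 29, leaving 1 seat).
Remainders in descending order: Silver 0.6404, Red 0.1950, Green 0.1517, Gold 0.0128.
Largest remainder: Silver receives the extra seat.

Silver=8; Green=5; Red=9; Gold=8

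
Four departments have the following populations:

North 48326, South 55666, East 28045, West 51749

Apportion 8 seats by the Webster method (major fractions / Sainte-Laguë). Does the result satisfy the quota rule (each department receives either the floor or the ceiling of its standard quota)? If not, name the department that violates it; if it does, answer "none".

none

Standard quotas: North 2.104, South 2.423, East 1.221, West 2.253.
Webster allocation: North 2, South 3, East 1, West 2.
Every allocation lies between the lower and upper quota.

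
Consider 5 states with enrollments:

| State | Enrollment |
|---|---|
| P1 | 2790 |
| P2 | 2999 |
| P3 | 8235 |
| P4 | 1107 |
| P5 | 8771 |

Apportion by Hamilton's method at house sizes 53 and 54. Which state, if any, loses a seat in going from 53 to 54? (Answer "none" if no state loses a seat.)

At 53 seats: P1 6, P2 7, P3 18, P4 3, P5 19.
At 54 seats: P1 6, P2 7, P3 19, P4 2, P5 20.
P4 drops from 3 to 2.

P4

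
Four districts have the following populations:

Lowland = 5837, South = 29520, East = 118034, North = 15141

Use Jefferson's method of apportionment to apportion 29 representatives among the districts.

Standard divisor 168532/29 ≈ 5811.448; standard quotas: Lowland 1.004, South 5.080, East 20.311, North 2.605.
Rounding down gives 1, 5, 20, 2 = 28 seats, so the divisor must be adjusted.
With modified divisor 5500: modified quotas Lowland 1.061, South 5.367, East 21.461, North 2.753.
Rounding down: Lowland 1, South 5, East 21, North 2 (total 29).

Lowland: 1; South: 5; East: 21; North: 2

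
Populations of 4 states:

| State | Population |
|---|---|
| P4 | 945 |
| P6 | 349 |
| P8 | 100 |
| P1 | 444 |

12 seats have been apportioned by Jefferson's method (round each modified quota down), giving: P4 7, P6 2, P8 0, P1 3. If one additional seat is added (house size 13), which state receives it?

P4

Priority for the next seat is population ÷ (current seats + 1).
Priorities: P4 118.125, P6 116.333, P8 100.000, P1 111.000.
Highest priority: P4.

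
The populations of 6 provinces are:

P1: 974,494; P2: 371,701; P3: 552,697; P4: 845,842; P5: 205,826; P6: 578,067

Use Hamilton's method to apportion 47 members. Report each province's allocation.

Total 3528627; standard divisor 3528627/47 ≈ 75077.17.
Standard quotas: P1 12.9799, P2 4.9509, P3 7.3617, P4 11.2663, P5 2.7415, P6 7.6996.
Lower quotas: P1 12, P2 4, P3 7, P4 11, P5 2, P6 7 (sum 43, leaving 4 seats).
Remainders in descending order: P1 0.9799, P2 0.9509, P5 0.7415, P6 0.6996, P3 0.3617, P4 0.2663.
Largest remainders: P1, P2, P5, P6 receive the extra seats.

P1: 13, P2: 5, P3: 7, P4: 11, P5: 3, P6: 8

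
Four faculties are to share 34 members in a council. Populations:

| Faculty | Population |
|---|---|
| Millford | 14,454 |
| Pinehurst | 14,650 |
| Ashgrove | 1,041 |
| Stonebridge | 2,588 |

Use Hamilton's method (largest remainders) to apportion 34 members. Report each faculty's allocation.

The standard divisor is 32733/34 ≈ 962.735.
Standard quotas: Millford 15.0135, Pinehurst 15.2171, Ashgrove 1.0813, Stonebridge 2.6882.
Lower quotas: Millford 15, Pinehurst 15, Ashgrove 1, Stonebridge 2 (sum 33, leaving 1 seat).
Remainders in descending order: Stonebridge 0.6882, Pinehurst 0.2171, Ashgrove 0.0813, Millford 0.0135.
Largest remainder: Stonebridge receives the extra seat.

Millford=15, Pinehurst=15, Ashgrove=1, Stonebridge=3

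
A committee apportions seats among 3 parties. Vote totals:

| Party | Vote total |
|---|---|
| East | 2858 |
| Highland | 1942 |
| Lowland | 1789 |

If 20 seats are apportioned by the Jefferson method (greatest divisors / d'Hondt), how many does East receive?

9

Standard divisor 6589/20 ≈ 329.45; standard quotas: East 8.675, Highland 5.895, Lowland 5.430.
Rounding down gives 8, 5, 5 = 18 seats, so the divisor must be adjusted.
With modified divisor 300: modified quotas East 9.527, Highland 6.473, Lowland 5.963.
Rounding down: East 9, Highland 6, Lowland 5 (total 20).
East receives 9.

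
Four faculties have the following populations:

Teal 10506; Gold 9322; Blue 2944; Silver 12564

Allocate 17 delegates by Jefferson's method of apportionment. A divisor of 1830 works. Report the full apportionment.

Teal=5; Gold=5; Blue=1; Silver=6

With modified divisor 1830: modified quotas Teal 5.741, Gold 5.094, Blue 1.609, Silver 6.866.
Rounding down: Teal 5, Gold 5, Blue 1, Silver 6 (total 17).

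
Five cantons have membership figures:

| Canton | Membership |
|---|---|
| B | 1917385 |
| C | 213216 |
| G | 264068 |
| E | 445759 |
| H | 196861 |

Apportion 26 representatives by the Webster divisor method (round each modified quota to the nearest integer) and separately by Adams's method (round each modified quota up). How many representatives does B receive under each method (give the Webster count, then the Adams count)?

16 and 15

Webster: B 16, C 2, G 2, E 4, H 2.
Adams: B 15, C 2, G 3, E 4, H 2.
B gets 16 under Webster and 15 under Adams.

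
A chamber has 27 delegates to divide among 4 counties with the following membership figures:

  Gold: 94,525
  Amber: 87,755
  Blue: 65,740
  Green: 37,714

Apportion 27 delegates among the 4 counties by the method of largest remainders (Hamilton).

Gold: 9; Amber: 8; Blue: 6; Green: 4

Standard divisor: 285734 ÷ 27 ≈ 10582.741.
Standard quotas: Gold 8.9320, Amber 8.2923, Blue 6.2120, Green 3.5637.
Lower quotas: Gold 8, Amber 8, Blue 6, Green 3 (sum 25, leaving 2 seats).
Remainders in descending order: Gold 0.9320, Green 0.5637, Amber 0.2923, Blue 0.2120.
Largest remainders: Gold, Green receive the extra seats.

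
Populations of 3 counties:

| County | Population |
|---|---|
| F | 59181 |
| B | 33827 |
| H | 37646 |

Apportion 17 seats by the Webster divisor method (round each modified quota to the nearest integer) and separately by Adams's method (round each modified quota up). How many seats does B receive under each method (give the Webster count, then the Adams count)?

4 and 5

Webster: F 8, B 4, H 5.
Adams: F 7, B 5, H 5.
B gets 4 under Webster and 5 under Adams.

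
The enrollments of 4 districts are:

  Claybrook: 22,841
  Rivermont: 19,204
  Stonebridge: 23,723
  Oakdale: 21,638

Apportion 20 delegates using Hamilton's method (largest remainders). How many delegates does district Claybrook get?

The standard divisor is 87406/20 ≈ 4370.3.
Standard quotas: Claybrook 5.2264, Rivermont 4.3942, Stonebridge 5.4282, Oakdale 4.9511.
Lower quotas: Claybrook 5, Rivermont 4, Stonebridge 5, Oakdale 4 (sum 18, leaving 2 seats).
Remainders in descending order: Oakdale 0.9511, Stonebridge 0.4282, Rivermont 0.3942, Claybrook 0.2264.
The surplus seats go to Oakdale, Stonebridge.
Claybrook receives 5.

5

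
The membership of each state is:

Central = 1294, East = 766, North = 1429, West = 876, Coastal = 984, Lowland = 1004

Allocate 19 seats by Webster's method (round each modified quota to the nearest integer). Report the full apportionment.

Standard divisor 6353/19 ≈ 334.368; standard quotas: Central 3.870, East 2.291, North 4.274, West 2.620, Coastal 2.943, Lowland 3.003.
Rounding to the nearest integer gives Central 4, East 2, North 4, West 3, Coastal 3, Lowland 3 — total 19, matching the house size, so no adjustment is needed.

Central 4; East 2; North 4; West 3; Coastal 3; Lowland 3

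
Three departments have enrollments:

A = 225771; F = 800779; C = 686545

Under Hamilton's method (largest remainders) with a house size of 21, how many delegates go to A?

Standard divisor: 1713095 ÷ 21 ≈ 81575.952.
Standard quotas: A 2.7676, F 9.8164, C 8.4160.
Lower quotas: A 2, F 9, C 8 (sum 19, leaving 2 seats).
Remainders in descending order: F 0.8164, A 0.7676, C 0.4160.
Largest remainders: F, A receive the extra seats.
A receives 3.

3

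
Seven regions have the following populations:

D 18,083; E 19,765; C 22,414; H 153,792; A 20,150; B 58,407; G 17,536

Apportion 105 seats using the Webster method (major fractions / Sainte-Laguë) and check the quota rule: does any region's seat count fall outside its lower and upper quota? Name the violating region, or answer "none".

Standard quotas: D 6.122, E 6.691, C 7.588, H 52.066, A 6.822, B 19.774, G 5.937.
Webster allocation: D 6, E 7, C 8, H 51, A 7, B 20, G 6.
H has quota 52.066 (lower 52, upper 53) but receives 51 — outside the quota interval.

H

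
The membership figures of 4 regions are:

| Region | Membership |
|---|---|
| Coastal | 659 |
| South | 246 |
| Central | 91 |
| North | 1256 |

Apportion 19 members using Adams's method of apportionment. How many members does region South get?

Standard divisor 2252/19 ≈ 118.526; standard quotas: Coastal 5.560, South 2.075, Central 0.768, North 10.597.
Rounding up gives 6, 3, 1, 11 = 21 seats, so the divisor must be adjusted.
With modified divisor 130: modified quotas Coastal 5.069, South 1.892, Central 0.700, North 9.662.
Rounding up: Coastal 6, South 2, Central 1, North 10 (total 19).
South receives 2.

2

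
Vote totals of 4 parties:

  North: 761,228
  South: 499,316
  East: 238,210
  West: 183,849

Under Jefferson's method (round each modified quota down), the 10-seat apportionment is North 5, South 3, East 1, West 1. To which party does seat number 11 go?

North

Priority for the next seat is population ÷ (current seats + 1).
Priorities: North 126871.333, South 124829.000, East 119105.000, West 91924.500.
Highest priority: North.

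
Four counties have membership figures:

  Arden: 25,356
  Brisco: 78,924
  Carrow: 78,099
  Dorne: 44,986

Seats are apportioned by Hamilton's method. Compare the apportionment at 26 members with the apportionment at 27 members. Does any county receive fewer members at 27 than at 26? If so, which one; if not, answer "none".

At 26 seats: Arden 3, Brisco 9, Carrow 9, Dorne 5.
At 27 seats: Arden 3, Brisco 10, Carrow 9, Dorne 5.
No county's allocation decreased.

none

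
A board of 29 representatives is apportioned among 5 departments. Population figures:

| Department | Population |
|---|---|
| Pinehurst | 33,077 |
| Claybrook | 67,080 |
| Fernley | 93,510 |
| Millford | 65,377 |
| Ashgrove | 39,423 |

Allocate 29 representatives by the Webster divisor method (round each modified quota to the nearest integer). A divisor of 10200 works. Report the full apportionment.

Pinehurst=3, Claybrook=7, Fernley=9, Millford=6, Ashgrove=4

With modified divisor 10200: modified quotas Pinehurst 3.243, Claybrook 6.576, Fernley 9.168, Millford 6.410, Ashgrove 3.865.
Rounding to the nearest integer: Pinehurst 3, Claybrook 7, Fernley 9, Millford 6, Ashgrove 4 (total 29).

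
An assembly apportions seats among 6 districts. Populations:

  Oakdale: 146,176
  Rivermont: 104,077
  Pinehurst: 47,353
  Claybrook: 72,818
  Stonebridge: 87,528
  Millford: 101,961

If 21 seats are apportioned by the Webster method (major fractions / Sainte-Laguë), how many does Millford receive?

Standard divisor 559913/21 ≈ 26662.524; standard quotas: Oakdale 5.482, Rivermont 3.903, Pinehurst 1.776, Claybrook 2.731, Stonebridge 3.283, Millford 3.824.
Rounding to the nearest integer gives Oakdale 5, Rivermont 4, Pinehurst 2, Claybrook 3, Stonebridge 3, Millford 4 — total 21, matching the house size, so no adjustment is needed.
Millford receives 4.

4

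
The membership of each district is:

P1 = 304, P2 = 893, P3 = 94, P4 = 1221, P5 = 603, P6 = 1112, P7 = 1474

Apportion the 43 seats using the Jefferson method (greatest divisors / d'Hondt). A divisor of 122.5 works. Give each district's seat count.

P1 2; P2 7; P3 0; P4 9; P5 4; P6 9; P7 12

With modified divisor 122.5: modified quotas P1 2.482, P2 7.290, P3 0.767, P4 9.967, P5 4.922, P6 9.078, P7 12.033.
Rounding down: P1 2, P2 7, P3 0, P4 9, P5 4, P6 9, P7 12 (total 43).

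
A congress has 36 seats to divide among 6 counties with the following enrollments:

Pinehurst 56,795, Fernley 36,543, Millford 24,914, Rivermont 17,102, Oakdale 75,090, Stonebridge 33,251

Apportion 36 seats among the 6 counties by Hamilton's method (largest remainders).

Pinehurst 8; Fernley 5; Millford 4; Rivermont 3; Oakdale 11; Stonebridge 5

Total 243695; standard divisor 243695/36 ≈ 6769.306.
Standard quotas: Pinehurst 8.3901, Fernley 5.3983, Millford 3.6804, Rivermont 2.5264, Oakdale 11.0927, Stonebridge 4.9120.
Lower quotas: Pinehurst 8, Fernley 5, Millford 3, Rivermont 2, Oakdale 11, Stonebridge 4 (sum 33, leaving 3 seats).
Remainders in descending order: Stonebridge 0.9120, Millford 0.6804, Rivermont 0.5264, Fernley 0.3983, Pinehurst 0.3901, Oakdale 0.0927.
Largest remainders: Stonebridge, Millford, Rivermont receive the extra seats.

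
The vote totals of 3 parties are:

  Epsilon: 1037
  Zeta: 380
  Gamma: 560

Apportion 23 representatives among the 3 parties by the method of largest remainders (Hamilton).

Epsilon 12, Zeta 4, Gamma 7

Standard divisor: 1977 ÷ 23 ≈ 85.957.
Standard quotas: Epsilon 12.064, Zeta 4.421, Gamma 6.515.
Lower quotas: Epsilon 12, Zeta 4, Gamma 6 (sum 22, leaving 1 seat).
Remainders in descending order: Gamma 0.515, Zeta 0.421, Epsilon 0.064.
Largest remainder: Gamma receives the extra seat.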